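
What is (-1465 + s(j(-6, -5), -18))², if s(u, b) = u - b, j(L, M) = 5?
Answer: 2079364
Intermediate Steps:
(-1465 + s(j(-6, -5), -18))² = (-1465 + (5 - 1*(-18)))² = (-1465 + (5 + 18))² = (-1465 + 23)² = (-1442)² = 2079364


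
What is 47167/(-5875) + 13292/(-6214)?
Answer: -185593119/18253625 ≈ -10.167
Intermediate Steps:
47167/(-5875) + 13292/(-6214) = 47167*(-1/5875) + 13292*(-1/6214) = -47167/5875 - 6646/3107 = -185593119/18253625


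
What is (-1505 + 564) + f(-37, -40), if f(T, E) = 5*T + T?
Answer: -1163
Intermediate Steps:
f(T, E) = 6*T
(-1505 + 564) + f(-37, -40) = (-1505 + 564) + 6*(-37) = -941 - 222 = -1163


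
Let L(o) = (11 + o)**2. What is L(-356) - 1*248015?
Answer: -128990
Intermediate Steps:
L(-356) - 1*248015 = (11 - 356)**2 - 1*248015 = (-345)**2 - 248015 = 119025 - 248015 = -128990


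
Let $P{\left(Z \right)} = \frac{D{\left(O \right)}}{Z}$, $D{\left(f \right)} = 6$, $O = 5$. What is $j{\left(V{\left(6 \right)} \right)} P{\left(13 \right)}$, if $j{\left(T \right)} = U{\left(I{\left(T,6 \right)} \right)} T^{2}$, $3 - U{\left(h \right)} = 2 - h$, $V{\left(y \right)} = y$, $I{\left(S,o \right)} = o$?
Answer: $\frac{1512}{13} \approx 116.31$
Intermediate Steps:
$U{\left(h \right)} = 1 + h$ ($U{\left(h \right)} = 3 - \left(2 - h\right) = 3 + \left(-2 + h\right) = 1 + h$)
$P{\left(Z \right)} = \frac{6}{Z}$
$j{\left(T \right)} = 7 T^{2}$ ($j{\left(T \right)} = \left(1 + 6\right) T^{2} = 7 T^{2}$)
$j{\left(V{\left(6 \right)} \right)} P{\left(13 \right)} = 7 \cdot 6^{2} \cdot \frac{6}{13} = 7 \cdot 36 \cdot 6 \cdot \frac{1}{13} = 252 \cdot \frac{6}{13} = \frac{1512}{13}$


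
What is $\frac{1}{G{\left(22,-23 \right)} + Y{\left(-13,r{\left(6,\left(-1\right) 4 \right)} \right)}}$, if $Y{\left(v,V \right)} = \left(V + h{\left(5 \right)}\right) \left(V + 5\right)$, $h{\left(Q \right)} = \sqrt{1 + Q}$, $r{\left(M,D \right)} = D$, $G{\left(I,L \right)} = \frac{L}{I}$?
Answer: $- \frac{814}{3139} - \frac{484 \sqrt{6}}{9417} \approx -0.38521$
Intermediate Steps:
$Y{\left(v,V \right)} = \left(5 + V\right) \left(V + \sqrt{6}\right)$ ($Y{\left(v,V \right)} = \left(V + \sqrt{1 + 5}\right) \left(V + 5\right) = \left(V + \sqrt{6}\right) \left(5 + V\right) = \left(5 + V\right) \left(V + \sqrt{6}\right)$)
$\frac{1}{G{\left(22,-23 \right)} + Y{\left(-13,r{\left(6,\left(-1\right) 4 \right)} \right)}} = \frac{1}{- \frac{23}{22} + \left(\left(\left(-1\right) 4\right)^{2} + 5 \left(\left(-1\right) 4\right) + 5 \sqrt{6} + \left(-1\right) 4 \sqrt{6}\right)} = \frac{1}{\left(-23\right) \frac{1}{22} + \left(\left(-4\right)^{2} + 5 \left(-4\right) + 5 \sqrt{6} - 4 \sqrt{6}\right)} = \frac{1}{- \frac{23}{22} + \left(16 - 20 + 5 \sqrt{6} - 4 \sqrt{6}\right)} = \frac{1}{- \frac{23}{22} - \left(4 - \sqrt{6}\right)} = \frac{1}{- \frac{111}{22} + \sqrt{6}}$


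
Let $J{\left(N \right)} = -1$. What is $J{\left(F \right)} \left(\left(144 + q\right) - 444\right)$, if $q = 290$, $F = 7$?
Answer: $10$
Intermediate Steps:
$J{\left(F \right)} \left(\left(144 + q\right) - 444\right) = - (\left(144 + 290\right) - 444) = - (434 - 444) = \left(-1\right) \left(-10\right) = 10$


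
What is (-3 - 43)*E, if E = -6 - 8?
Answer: 644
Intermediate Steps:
E = -14
(-3 - 43)*E = (-3 - 43)*(-14) = -46*(-14) = 644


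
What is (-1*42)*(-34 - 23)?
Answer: 2394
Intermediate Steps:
(-1*42)*(-34 - 23) = -42*(-57) = 2394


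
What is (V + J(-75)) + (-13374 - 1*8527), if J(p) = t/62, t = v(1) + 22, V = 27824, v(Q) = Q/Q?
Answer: 367249/62 ≈ 5923.4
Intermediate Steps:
v(Q) = 1
t = 23 (t = 1 + 22 = 23)
J(p) = 23/62
(V + J(-75)) + (-13374 - 1*8527) = (27824 + 23/62) + (-13374 - 1*8527) = 1725111/62 + (-13374 - 8527) = 1725111/62 - 21901 = 367249/62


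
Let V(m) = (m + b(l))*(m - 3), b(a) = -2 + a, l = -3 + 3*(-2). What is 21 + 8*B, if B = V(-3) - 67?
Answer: 157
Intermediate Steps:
l = -9 (l = -3 - 6 = -9)
V(m) = (-11 + m)*(-3 + m) (V(m) = (m + (-2 - 9))*(m - 3) = (m - 11)*(-3 + m) = (-11 + m)*(-3 + m))
B = 17 (B = (33 + (-3)² - 14*(-3)) - 67 = (33 + 9 + 42) - 67 = 84 - 67 = 17)
21 + 8*B = 21 + 8*17 = 21 + 136 = 157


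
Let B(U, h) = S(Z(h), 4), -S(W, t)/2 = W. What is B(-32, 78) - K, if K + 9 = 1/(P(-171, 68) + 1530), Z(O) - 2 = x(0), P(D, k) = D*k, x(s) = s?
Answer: 50491/10098 ≈ 5.0001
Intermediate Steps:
Z(O) = 2 (Z(O) = 2 + 0 = 2)
K = -90883/10098 (K = -9 + 1/(-171*68 + 1530) = -9 + 1/(-11628 + 1530) = -9 + 1/(-10098) = -9 - 1/10098 = -90883/10098 ≈ -9.0001)
S(W, t) = -2*W
B(U, h) = -4 (B(U, h) = -2*2 = -4)
B(-32, 78) - K = -4 - 1*(-90883/10098) = -4 + 90883/10098 = 50491/10098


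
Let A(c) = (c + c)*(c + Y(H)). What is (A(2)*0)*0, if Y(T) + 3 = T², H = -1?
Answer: 0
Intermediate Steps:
Y(T) = -3 + T²
A(c) = 2*c*(-2 + c) (A(c) = (c + c)*(c + (-3 + (-1)²)) = (2*c)*(c + (-3 + 1)) = (2*c)*(c - 2) = (2*c)*(-2 + c) = 2*c*(-2 + c))
(A(2)*0)*0 = ((2*2*(-2 + 2))*0)*0 = ((2*2*0)*0)*0 = (0*0)*0 = 0*0 = 0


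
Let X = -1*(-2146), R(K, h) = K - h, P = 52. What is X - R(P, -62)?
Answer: 2032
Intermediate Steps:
X = 2146
X - R(P, -62) = 2146 - (52 - 1*(-62)) = 2146 - (52 + 62) = 2146 - 1*114 = 2146 - 114 = 2032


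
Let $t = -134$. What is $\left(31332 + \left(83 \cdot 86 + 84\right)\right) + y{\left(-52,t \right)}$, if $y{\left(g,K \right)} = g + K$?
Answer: $38368$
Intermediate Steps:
$y{\left(g,K \right)} = K + g$
$\left(31332 + \left(83 \cdot 86 + 84\right)\right) + y{\left(-52,t \right)} = \left(31332 + \left(83 \cdot 86 + 84\right)\right) - 186 = \left(31332 + \left(7138 + 84\right)\right) - 186 = \left(31332 + 7222\right) - 186 = 38554 - 186 = 38368$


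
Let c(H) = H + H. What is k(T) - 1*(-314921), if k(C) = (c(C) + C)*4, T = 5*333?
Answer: 334901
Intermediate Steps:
T = 1665
c(H) = 2*H
k(C) = 12*C (k(C) = (2*C + C)*4 = (3*C)*4 = 12*C)
k(T) - 1*(-314921) = 12*1665 - 1*(-314921) = 19980 + 314921 = 334901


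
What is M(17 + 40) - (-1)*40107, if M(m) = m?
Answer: 40164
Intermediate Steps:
M(17 + 40) - (-1)*40107 = (17 + 40) - (-1)*40107 = 57 - 1*(-40107) = 57 + 40107 = 40164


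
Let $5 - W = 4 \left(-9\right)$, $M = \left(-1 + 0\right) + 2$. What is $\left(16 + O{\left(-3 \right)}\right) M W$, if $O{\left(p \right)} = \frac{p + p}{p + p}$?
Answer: $697$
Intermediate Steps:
$M = 1$ ($M = -1 + 2 = 1$)
$O{\left(p \right)} = 1$ ($O{\left(p \right)} = \frac{2 p}{2 p} = 2 p \frac{1}{2 p} = 1$)
$W = 41$ ($W = 5 - 4 \left(-9\right) = 5 - -36 = 5 + 36 = 41$)
$\left(16 + O{\left(-3 \right)}\right) M W = \left(16 + 1\right) 1 \cdot 41 = 17 \cdot 1 \cdot 41 = 17 \cdot 41 = 697$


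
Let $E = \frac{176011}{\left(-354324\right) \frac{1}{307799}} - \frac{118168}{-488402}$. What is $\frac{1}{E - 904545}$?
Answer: $- \frac{86526275124}{91496724363642953} \approx -9.4568 \cdot 10^{-7}$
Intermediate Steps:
$E = - \frac{13229814831604373}{86526275124}$ ($E = \frac{176011}{\left(-354324\right) \frac{1}{307799}} - - \frac{59084}{244201} = \frac{176011}{- \frac{354324}{307799}} + \frac{59084}{244201} = 176011 \left(- \frac{307799}{354324}\right) + \frac{59084}{244201} = - \frac{54176009789}{354324} + \frac{59084}{244201} = - \frac{13229814831604373}{86526275124} \approx -1.529 \cdot 10^{5}$)
$\frac{1}{E - 904545} = \frac{1}{- \frac{13229814831604373}{86526275124} - 904545} = \frac{1}{- \frac{91496724363642953}{86526275124}} = - \frac{86526275124}{91496724363642953}$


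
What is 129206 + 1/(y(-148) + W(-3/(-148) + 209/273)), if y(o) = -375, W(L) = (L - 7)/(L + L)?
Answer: 3109255370860/24064327 ≈ 1.2921e+5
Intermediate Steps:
W(L) = (-7 + L)/(2*L) (W(L) = (-7 + L)/((2*L)) = (-7 + L)*(1/(2*L)) = (-7 + L)/(2*L))
129206 + 1/(y(-148) + W(-3/(-148) + 209/273)) = 129206 + 1/(-375 + (-7 + (-3/(-148) + 209/273))/(2*(-3/(-148) + 209/273))) = 129206 + 1/(-375 + (-7 + (-3*(-1/148) + 209*(1/273)))/(2*(-3*(-1/148) + 209*(1/273)))) = 129206 + 1/(-375 + (-7 + (3/148 + 209/273))/(2*(3/148 + 209/273))) = 129206 + 1/(-375 + (-7 + 31751/40404)/(2*(31751/40404))) = 129206 + 1/(-375 + (½)*(40404/31751)*(-251077/40404)) = 129206 + 1/(-375 - 251077/63502) = 129206 + 1/(-24064327/63502) = 129206 - 63502/24064327 = 3109255370860/24064327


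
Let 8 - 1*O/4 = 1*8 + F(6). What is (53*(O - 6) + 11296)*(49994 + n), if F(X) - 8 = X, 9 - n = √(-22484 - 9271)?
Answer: 400524030 - 8010*I*√31755 ≈ 4.0052e+8 - 1.4274e+6*I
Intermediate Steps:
n = 9 - I*√31755 (n = 9 - √(-22484 - 9271) = 9 - √(-31755) = 9 - I*√31755 ≈ 9.0 - 178.2*I)
F(X) = 8 + X
O = -56 (O = 32 - 4*(1*8 + (8 + 6)) = 32 - 4*(8 + 14) = 32 - 4*22 = 32 - 88 = -56)
(53*(O - 6) + 11296)*(49994 + n) = (53*(-56 - 6) + 11296)*(49994 + (9 - I*√31755)) = (53*(-62) + 11296)*(50003 - I*√31755) = (-3286 + 11296)*(50003 - I*√31755) = 8010*(50003 - I*√31755) = 400524030 - 8010*I*√31755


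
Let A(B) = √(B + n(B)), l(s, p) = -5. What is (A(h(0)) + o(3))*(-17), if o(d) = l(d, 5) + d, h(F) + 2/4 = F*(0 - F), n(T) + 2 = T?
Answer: 34 - 17*I*√3 ≈ 34.0 - 29.445*I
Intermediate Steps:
n(T) = -2 + T
h(F) = -½ - F² (h(F) = -½ + F*(0 - F) = -½ + F*(-F) = -½ - F²)
A(B) = √(-2 + 2*B) (A(B) = √(B + (-2 + B)) = √(-2 + 2*B))
o(d) = -5 + d
(A(h(0)) + o(3))*(-17) = (√(-2 + 2*(-½ - 1*0²)) + (-5 + 3))*(-17) = (√(-2 + 2*(-½ - 1*0)) - 2)*(-17) = (√(-2 + 2*(-½ + 0)) - 2)*(-17) = (√(-2 + 2*(-½)) - 2)*(-17) = (√(-2 - 1) - 2)*(-17) = (√(-3) - 2)*(-17) = (I*√3 - 2)*(-17) = (-2 + I*√3)*(-17) = 34 - 17*I*√3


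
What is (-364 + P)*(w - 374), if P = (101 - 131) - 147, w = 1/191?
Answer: 38645253/191 ≈ 2.0233e+5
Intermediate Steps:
w = 1/191 ≈ 0.0052356
P = -177 (P = -30 - 147 = -177)
(-364 + P)*(w - 374) = (-364 - 177)*(1/191 - 374) = -541*(-71433/191) = 38645253/191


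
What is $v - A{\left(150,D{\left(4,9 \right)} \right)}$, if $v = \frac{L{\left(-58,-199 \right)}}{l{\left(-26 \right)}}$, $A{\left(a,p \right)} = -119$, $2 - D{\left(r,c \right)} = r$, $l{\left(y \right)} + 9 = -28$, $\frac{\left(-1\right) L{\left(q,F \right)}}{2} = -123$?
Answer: $\frac{4157}{37} \approx 112.35$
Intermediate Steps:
$L{\left(q,F \right)} = 246$ ($L{\left(q,F \right)} = \left(-2\right) \left(-123\right) = 246$)
$l{\left(y \right)} = -37$ ($l{\left(y \right)} = -9 - 28 = -37$)
$D{\left(r,c \right)} = 2 - r$
$v = - \frac{246}{37}$ ($v = \frac{246}{-37} = 246 \left(- \frac{1}{37}\right) = - \frac{246}{37} \approx -6.6487$)
$v - A{\left(150,D{\left(4,9 \right)} \right)} = - \frac{246}{37} - -119 = - \frac{246}{37} + 119 = \frac{4157}{37}$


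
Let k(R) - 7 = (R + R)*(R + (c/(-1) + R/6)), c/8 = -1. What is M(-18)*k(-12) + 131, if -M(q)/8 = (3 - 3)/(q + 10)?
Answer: 131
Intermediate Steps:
c = -8 (c = 8*(-1) = -8)
k(R) = 7 + 2*R*(8 + 7*R/6) (k(R) = 7 + (R + R)*(R + (-8/(-1) + R/6)) = 7 + (2*R)*(R + (-8*(-1) + R*(1/6))) = 7 + (2*R)*(R + (8 + R/6)) = 7 + (2*R)*(8 + 7*R/6) = 7 + 2*R*(8 + 7*R/6))
M(q) = 0 (M(q) = -8*(3 - 3)/(q + 10) = -0/(10 + q) = -8*0 = 0)
M(-18)*k(-12) + 131 = 0*(7 + 16*(-12) + (7/3)*(-12)**2) + 131 = 0*(7 - 192 + (7/3)*144) + 131 = 0*(7 - 192 + 336) + 131 = 0*151 + 131 = 0 + 131 = 131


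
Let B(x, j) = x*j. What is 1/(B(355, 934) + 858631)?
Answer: 1/1190201 ≈ 8.4019e-7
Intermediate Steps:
B(x, j) = j*x
1/(B(355, 934) + 858631) = 1/(934*355 + 858631) = 1/(331570 + 858631) = 1/1190201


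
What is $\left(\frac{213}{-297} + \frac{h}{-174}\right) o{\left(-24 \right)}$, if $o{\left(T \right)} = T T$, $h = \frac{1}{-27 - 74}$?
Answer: $- \frac{13308320}{32219} \approx -413.06$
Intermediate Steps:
$h = - \frac{1}{101}$ ($h = \frac{1}{-101} = - \frac{1}{101} \approx -0.009901$)
$o{\left(T \right)} = T^{2}$
$\left(\frac{213}{-297} + \frac{h}{-174}\right) o{\left(-24 \right)} = \left(\frac{213}{-297} - \frac{1}{101 \left(-174\right)}\right) \left(-24\right)^{2} = \left(213 \left(- \frac{1}{297}\right) - - \frac{1}{17574}\right) 576 = \left(- \frac{71}{99} + \frac{1}{17574}\right) 576 = \left(- \frac{415885}{579942}\right) 576 = - \frac{13308320}{32219}$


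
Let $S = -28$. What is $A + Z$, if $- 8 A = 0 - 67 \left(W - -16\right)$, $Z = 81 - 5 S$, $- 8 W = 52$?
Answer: $\frac{4809}{16} \approx 300.56$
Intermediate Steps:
$W = - \frac{13}{2}$ ($W = \left(- \frac{1}{8}\right) 52 = - \frac{13}{2} \approx -6.5$)
$Z = 221$ ($Z = 81 - -140 = 81 + 140 = 221$)
$A = \frac{1273}{16}$ ($A = - \frac{0 - 67 \left(- \frac{13}{2} - -16\right)}{8} = - \frac{0 - 67 \left(- \frac{13}{2} + 16\right)}{8} = - \frac{0 - \frac{1273}{2}}{8} = \left(- \frac{1}{8}\right) \left(- \frac{1273}{2}\right) = \frac{1273}{16} \approx 79.563$)
$A + Z = \frac{1273}{16} + 221 = \frac{4809}{16}$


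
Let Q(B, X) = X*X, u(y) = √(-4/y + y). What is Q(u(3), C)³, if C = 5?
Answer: 15625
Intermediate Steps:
u(y) = √(y - 4/y)
Q(B, X) = X²
Q(u(3), C)³ = (5²)³ = 25³ = 15625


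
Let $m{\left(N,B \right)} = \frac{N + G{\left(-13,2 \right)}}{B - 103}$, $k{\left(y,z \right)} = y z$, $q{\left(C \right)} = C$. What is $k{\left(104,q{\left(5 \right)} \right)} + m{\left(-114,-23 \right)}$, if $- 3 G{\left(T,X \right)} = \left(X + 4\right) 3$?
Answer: $\frac{10940}{21} \approx 520.95$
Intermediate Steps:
$G{\left(T,X \right)} = -4 - X$ ($G{\left(T,X \right)} = - \frac{\left(X + 4\right) 3}{3} = - \frac{\left(4 + X\right) 3}{3} = - \frac{12 + 3 X}{3} = -4 - X$)
$m{\left(N,B \right)} = \frac{-6 + N}{-103 + B}$ ($m{\left(N,B \right)} = \frac{N - 6}{B - 103} = \frac{N - 6}{-103 + B} = \frac{-6 + N}{-103 + B}$)
$k{\left(104,q{\left(5 \right)} \right)} + m{\left(-114,-23 \right)} = 104 \cdot 5 + \frac{-6 - 114}{-103 - 23} = 520 + \frac{1}{-126} \left(-120\right) = 520 - - \frac{20}{21} = 520 + \frac{20}{21} = \frac{10940}{21}$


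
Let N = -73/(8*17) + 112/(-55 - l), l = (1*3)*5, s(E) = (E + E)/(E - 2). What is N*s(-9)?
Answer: -13077/3740 ≈ -3.4965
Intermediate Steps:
s(E) = 2*E/(-2 + E) (s(E) = (2*E)/(-2 + E) = 2*E/(-2 + E))
l = 15 (l = 3*5 = 15)
N = -1453/680 (N = -73/(8*17) + 112/(-55 - 1*15) = -73/136 + 112/(-55 - 15) = -73*1/136 + 112/(-70) = -73/136 + 112*(-1/70) = -73/136 - 8/5 = -1453/680 ≈ -2.1368)
N*s(-9) = -1453*(-9)/(340*(-2 - 9)) = -1453*(-9)/(340*(-11)) = -1453*(-9)*(-1)/(340*11) = -1453/680*18/11 = -13077/3740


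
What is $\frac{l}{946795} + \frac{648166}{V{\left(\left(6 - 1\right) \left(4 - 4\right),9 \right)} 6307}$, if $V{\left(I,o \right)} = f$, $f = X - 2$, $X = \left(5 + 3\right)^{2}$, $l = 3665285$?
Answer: $\frac{204693138266}{37022903603} \approx 5.5288$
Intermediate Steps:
$X = 64$ ($X = 8^{2} = 64$)
$f = 62$ ($f = 64 - 2 = 62$)
$V{\left(I,o \right)} = 62$
$\frac{l}{946795} + \frac{648166}{V{\left(\left(6 - 1\right) \left(4 - 4\right),9 \right)} 6307} = \frac{3665285}{946795} + \frac{648166}{62 \cdot 6307} = 3665285 \cdot \frac{1}{946795} + \frac{648166}{391034} = \frac{733057}{189359} + 648166 \cdot \frac{1}{391034} = \frac{733057}{189359} + \frac{324083}{195517} = \frac{204693138266}{37022903603}$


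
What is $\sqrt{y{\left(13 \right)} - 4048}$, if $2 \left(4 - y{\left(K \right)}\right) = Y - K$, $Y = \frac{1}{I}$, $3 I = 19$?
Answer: $\frac{11 i \sqrt{12046}}{19} \approx 63.542 i$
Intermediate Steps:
$I = \frac{19}{3}$ ($I = \frac{1}{3} \cdot 19 = \frac{19}{3} \approx 6.3333$)
$Y = \frac{3}{19}$ ($Y = \frac{1}{\frac{19}{3}} = \frac{3}{19} \approx 0.15789$)
$y{\left(K \right)} = \frac{149}{38} + \frac{K}{2}$ ($y{\left(K \right)} = 4 - \frac{\frac{3}{19} - K}{2} = 4 + \left(- \frac{3}{38} + \frac{K}{2}\right) = \frac{149}{38} + \frac{K}{2}$)
$\sqrt{y{\left(13 \right)} - 4048} = \sqrt{\left(\frac{149}{38} + \frac{1}{2} \cdot 13\right) - 4048} = \sqrt{\left(\frac{149}{38} + \frac{13}{2}\right) - 4048} = \sqrt{\frac{198}{19} - 4048} = \sqrt{- \frac{76714}{19}} = \frac{11 i \sqrt{12046}}{19}$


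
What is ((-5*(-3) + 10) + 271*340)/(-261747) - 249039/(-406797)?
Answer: 9230921876/35492631453 ≈ 0.26008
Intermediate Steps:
((-5*(-3) + 10) + 271*340)/(-261747) - 249039/(-406797) = ((15 + 10) + 92140)*(-1/261747) - 249039*(-1/406797) = (25 + 92140)*(-1/261747) + 83013/135599 = 92165*(-1/261747) + 83013/135599 = -92165/261747 + 83013/135599 = 9230921876/35492631453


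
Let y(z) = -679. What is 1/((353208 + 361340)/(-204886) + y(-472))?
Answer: -102443/69916071 ≈ -0.0014652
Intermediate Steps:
1/((353208 + 361340)/(-204886) + y(-472)) = 1/((353208 + 361340)/(-204886) - 679) = 1/(714548*(-1/204886) - 679) = 1/(-357274/102443 - 679) = 1/(-69916071/102443) = -102443/69916071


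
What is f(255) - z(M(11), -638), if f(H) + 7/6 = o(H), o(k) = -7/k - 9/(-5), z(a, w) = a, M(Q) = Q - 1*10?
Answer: -67/170 ≈ -0.39412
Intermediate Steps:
M(Q) = -10 + Q (M(Q) = Q - 10 = -10 + Q)
o(k) = 9/5 - 7/k (o(k) = -7/k - 9*(-1/5) = -7/k + 9/5 = 9/5 - 7/k)
f(H) = 19/30 - 7/H (f(H) = -7/6 + (9/5 - 7/H) = 19/30 - 7/H)
f(255) - z(M(11), -638) = (19/30 - 7/255) - (-10 + 11) = (19/30 - 7*1/255) - 1*1 = (19/30 - 7/255) - 1 = 103/170 - 1 = -67/170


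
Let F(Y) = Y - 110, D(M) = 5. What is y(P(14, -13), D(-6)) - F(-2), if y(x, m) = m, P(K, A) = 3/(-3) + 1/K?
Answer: 117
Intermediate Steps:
P(K, A) = -1 + 1/K (P(K, A) = 3*(-⅓) + 1/K = -1 + 1/K)
F(Y) = -110 + Y
y(P(14, -13), D(-6)) - F(-2) = 5 - (-110 - 2) = 5 - 1*(-112) = 5 + 112 = 117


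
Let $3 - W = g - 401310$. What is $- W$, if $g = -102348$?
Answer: $-503661$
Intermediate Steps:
$W = 503661$ ($W = 3 - \left(-102348 - 401310\right) = 3 - -503658 = 3 + 503658 = 503661$)
$- W = \left(-1\right) 503661 = -503661$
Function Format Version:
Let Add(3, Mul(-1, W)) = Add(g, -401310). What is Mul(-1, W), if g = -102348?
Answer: -503661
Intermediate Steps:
W = 503661 (W = Add(3, Mul(-1, Add(-102348, -401310))) = Add(3, Mul(-1, -503658)) = Add(3, 503658) = 503661)
Mul(-1, W) = Mul(-1, 503661) = -503661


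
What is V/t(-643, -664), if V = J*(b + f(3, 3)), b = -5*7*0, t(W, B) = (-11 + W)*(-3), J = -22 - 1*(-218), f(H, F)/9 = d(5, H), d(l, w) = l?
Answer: 490/109 ≈ 4.4954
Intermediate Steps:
f(H, F) = 45 (f(H, F) = 9*5 = 45)
J = 196 (J = -22 + 218 = 196)
t(W, B) = 33 - 3*W
b = 0 (b = -35*0 = 0)
V = 8820 (V = 196*(0 + 45) = 196*45 = 8820)
V/t(-643, -664) = 8820/(33 - 3*(-643)) = 8820/(33 + 1929) = 8820/1962 = 8820*(1/1962) = 490/109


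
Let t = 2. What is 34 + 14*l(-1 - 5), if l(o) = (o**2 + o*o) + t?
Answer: 1070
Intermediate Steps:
l(o) = 2 + 2*o**2 (l(o) = (o**2 + o*o) + 2 = (o**2 + o**2) + 2 = 2*o**2 + 2 = 2 + 2*o**2)
34 + 14*l(-1 - 5) = 34 + 14*(2 + 2*(-1 - 5)**2) = 34 + 14*(2 + 2*(-6)**2) = 34 + 14*(2 + 2*36) = 34 + 14*(2 + 72) = 34 + 14*74 = 34 + 1036 = 1070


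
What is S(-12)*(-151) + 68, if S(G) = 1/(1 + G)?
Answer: 899/11 ≈ 81.727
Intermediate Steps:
S(-12)*(-151) + 68 = -151/(1 - 12) + 68 = -151/(-11) + 68 = -1/11*(-151) + 68 = 151/11 + 68 = 899/11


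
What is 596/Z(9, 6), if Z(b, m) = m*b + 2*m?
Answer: 298/33 ≈ 9.0303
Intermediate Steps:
Z(b, m) = 2*m + b*m (Z(b, m) = b*m + 2*m = 2*m + b*m)
596/Z(9, 6) = 596/((6*(2 + 9))) = 596/((6*11)) = 596/66 = 596*(1/66) = 298/33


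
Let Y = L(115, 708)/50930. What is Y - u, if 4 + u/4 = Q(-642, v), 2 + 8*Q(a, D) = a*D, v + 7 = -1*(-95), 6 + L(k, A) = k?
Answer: 1439536559/50930 ≈ 28265.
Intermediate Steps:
L(k, A) = -6 + k
v = 88 (v = -7 - 1*(-95) = -7 + 95 = 88)
Q(a, D) = -¼ + D*a/8 (Q(a, D) = -¼ + (a*D)/8 = -¼ + (D*a)/8 = -¼ + D*a/8)
u = -28265 (u = -16 + 4*(-¼ + (⅛)*88*(-642)) = -16 + 4*(-¼ - 7062) = -16 + 4*(-28249/4) = -16 - 28249 = -28265)
Y = 109/50930 (Y = (-6 + 115)/50930 = 109*(1/50930) = 109/50930 ≈ 0.0021402)
Y - u = 109/50930 - 1*(-28265) = 109/50930 + 28265 = 1439536559/50930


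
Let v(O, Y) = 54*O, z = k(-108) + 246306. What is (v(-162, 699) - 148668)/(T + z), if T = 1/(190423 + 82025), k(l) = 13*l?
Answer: -42887674368/66723060097 ≈ -0.64277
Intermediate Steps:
z = 244902 (z = 13*(-108) + 246306 = -1404 + 246306 = 244902)
T = 1/272448 ≈ 3.6704e-6
(v(-162, 699) - 148668)/(T + z) = (54*(-162) - 148668)/(1/272448 + 244902) = (-8748 - 148668)/(66723060097/272448) = -157416*272448/66723060097 = -42887674368/66723060097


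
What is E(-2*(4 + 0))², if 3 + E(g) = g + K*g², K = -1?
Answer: 5625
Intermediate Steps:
E(g) = -3 + g - g² (E(g) = -3 + (g - g²) = -3 + g - g²)
E(-2*(4 + 0))² = (-3 - 2*(4 + 0) - (-2*(4 + 0))²)² = (-3 - 2*4 - (-2*4)²)² = (-3 - 8 - 1*(-8)²)² = (-3 - 8 - 1*64)² = (-3 - 8 - 64)² = (-75)² = 5625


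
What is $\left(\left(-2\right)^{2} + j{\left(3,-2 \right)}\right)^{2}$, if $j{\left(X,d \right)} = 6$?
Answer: $100$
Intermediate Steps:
$\left(\left(-2\right)^{2} + j{\left(3,-2 \right)}\right)^{2} = \left(\left(-2\right)^{2} + 6\right)^{2} = \left(4 + 6\right)^{2} = 10^{2} = 100$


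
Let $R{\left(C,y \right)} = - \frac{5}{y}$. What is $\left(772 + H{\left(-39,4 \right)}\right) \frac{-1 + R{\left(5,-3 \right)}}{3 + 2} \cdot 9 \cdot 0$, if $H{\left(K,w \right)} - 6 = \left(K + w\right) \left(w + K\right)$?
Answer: $0$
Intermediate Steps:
$H{\left(K,w \right)} = 6 + \left(K + w\right)^{2}$ ($H{\left(K,w \right)} = 6 + \left(K + w\right) \left(w + K\right) = 6 + \left(K + w\right) \left(K + w\right) = 6 + \left(K + w\right)^{2}$)
$\left(772 + H{\left(-39,4 \right)}\right) \frac{-1 + R{\left(5,-3 \right)}}{3 + 2} \cdot 9 \cdot 0 = \left(772 + \left(6 + \left(-39 + 4\right)^{2}\right)\right) \frac{-1 - \frac{5}{-3}}{3 + 2} \cdot 9 \cdot 0 = \left(772 + \left(6 + \left(-35\right)^{2}\right)\right) \frac{-1 - - \frac{5}{3}}{5} \cdot 9 \cdot 0 = \left(772 + \left(6 + 1225\right)\right) \left(-1 + \frac{5}{3}\right) \frac{1}{5} \cdot 9 \cdot 0 = \left(772 + 1231\right) \frac{2}{3} \cdot \frac{1}{5} \cdot 9 \cdot 0 = 2003 \cdot \frac{2}{15} \cdot 9 \cdot 0 = 2003 \cdot \frac{6}{5} \cdot 0 = 2003 \cdot 0 = 0$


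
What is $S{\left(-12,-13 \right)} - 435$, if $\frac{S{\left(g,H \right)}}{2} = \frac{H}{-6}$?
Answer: $- \frac{1292}{3} \approx -430.67$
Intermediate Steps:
$S{\left(g,H \right)} = - \frac{H}{3}$ ($S{\left(g,H \right)} = 2 \frac{H}{-6} = 2 H \left(- \frac{1}{6}\right) = 2 \left(- \frac{H}{6}\right) = - \frac{H}{3}$)
$S{\left(-12,-13 \right)} - 435 = \left(- \frac{1}{3}\right) \left(-13\right) - 435 = \frac{13}{3} - 435 = - \frac{1292}{3}$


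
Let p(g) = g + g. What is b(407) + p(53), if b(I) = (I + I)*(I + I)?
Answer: 662702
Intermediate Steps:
b(I) = 4*I**2 (b(I) = (2*I)*(2*I) = 4*I**2)
p(g) = 2*g
b(407) + p(53) = 4*407**2 + 2*53 = 4*165649 + 106 = 662596 + 106 = 662702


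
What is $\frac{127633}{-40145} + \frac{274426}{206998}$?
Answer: $- \frac{7701471982}{4154967355} \approx -1.8536$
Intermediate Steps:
$\frac{127633}{-40145} + \frac{274426}{206998} = 127633 \left(- \frac{1}{40145}\right) + 274426 \cdot \frac{1}{206998} = - \frac{127633}{40145} + \frac{137213}{103499} = - \frac{7701471982}{4154967355}$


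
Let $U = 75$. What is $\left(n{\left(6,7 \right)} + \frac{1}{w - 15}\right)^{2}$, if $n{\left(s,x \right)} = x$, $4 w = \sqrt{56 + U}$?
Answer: $\frac{578067945}{12033961} - \frac{192344 \sqrt{131}}{12033961} \approx 47.853$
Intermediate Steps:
$w = \frac{\sqrt{131}}{4}$ ($w = \frac{\sqrt{56 + 75}}{4} = \frac{\sqrt{131}}{4} \approx 2.8614$)
$\left(n{\left(6,7 \right)} + \frac{1}{w - 15}\right)^{2} = \left(7 + \frac{1}{\frac{\sqrt{131}}{4} - 15}\right)^{2} = \left(7 + \frac{1}{-15 + \frac{\sqrt{131}}{4}}\right)^{2}$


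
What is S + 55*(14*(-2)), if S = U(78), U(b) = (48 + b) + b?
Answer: -1336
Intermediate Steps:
U(b) = 48 + 2*b
S = 204 (S = 48 + 2*78 = 48 + 156 = 204)
S + 55*(14*(-2)) = 204 + 55*(14*(-2)) = 204 + 55*(-28) = 204 - 1540 = -1336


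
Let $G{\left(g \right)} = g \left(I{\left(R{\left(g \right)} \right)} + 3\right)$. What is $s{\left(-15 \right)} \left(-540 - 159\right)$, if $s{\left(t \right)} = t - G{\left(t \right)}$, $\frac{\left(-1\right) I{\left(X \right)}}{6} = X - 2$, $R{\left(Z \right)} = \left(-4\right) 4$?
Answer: $-1153350$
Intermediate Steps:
$R{\left(Z \right)} = -16$
$I{\left(X \right)} = 12 - 6 X$ ($I{\left(X \right)} = - 6 \left(X - 2\right) = - 6 \left(-2 + X\right) = 12 - 6 X$)
$G{\left(g \right)} = 111 g$ ($G{\left(g \right)} = g \left(\left(12 - -96\right) + 3\right) = g \left(\left(12 + 96\right) + 3\right) = g \left(108 + 3\right) = g 111 = 111 g$)
$s{\left(t \right)} = - 110 t$ ($s{\left(t \right)} = t - 111 t = - 110 t$)
$s{\left(-15 \right)} \left(-540 - 159\right) = \left(-110\right) \left(-15\right) \left(-540 - 159\right) = 1650 \left(-699\right) = -1153350$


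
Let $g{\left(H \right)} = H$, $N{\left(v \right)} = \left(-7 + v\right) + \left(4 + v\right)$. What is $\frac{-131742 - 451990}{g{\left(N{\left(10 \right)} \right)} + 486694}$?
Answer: $- \frac{583732}{486711} \approx -1.1993$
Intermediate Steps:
$N{\left(v \right)} = -3 + 2 v$
$\frac{-131742 - 451990}{g{\left(N{\left(10 \right)} \right)} + 486694} = \frac{-131742 - 451990}{\left(-3 + 2 \cdot 10\right) + 486694} = - \frac{583732}{\left(-3 + 20\right) + 486694} = - \frac{583732}{17 + 486694} = - \frac{583732}{486711}$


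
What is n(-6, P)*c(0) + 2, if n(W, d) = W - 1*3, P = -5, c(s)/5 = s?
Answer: 2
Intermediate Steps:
c(s) = 5*s
n(W, d) = -3 + W (n(W, d) = W - 3 = -3 + W)
n(-6, P)*c(0) + 2 = (-3 - 6)*(5*0) + 2 = -9*0 + 2 = 0 + 2 = 2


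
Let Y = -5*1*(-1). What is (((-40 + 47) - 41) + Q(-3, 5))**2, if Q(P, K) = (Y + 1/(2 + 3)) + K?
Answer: 14161/25 ≈ 566.44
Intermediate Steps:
Y = 5 (Y = -5*(-1) = 5)
Q(P, K) = 26/5 + K (Q(P, K) = (5 + 1/(2 + 3)) + K = (5 + 1/5) + K = 26/5 + K)
(((-40 + 47) - 41) + Q(-3, 5))**2 = (((-40 + 47) - 41) + (26/5 + 5))**2 = ((7 - 41) + 51/5)**2 = (-34 + 51/5)**2 = (-119/5)**2 = 14161/25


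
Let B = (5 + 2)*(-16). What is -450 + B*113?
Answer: -13106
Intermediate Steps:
B = -112 (B = 7*(-16) = -112)
-450 + B*113 = -450 - 112*113 = -450 - 12656 = -13106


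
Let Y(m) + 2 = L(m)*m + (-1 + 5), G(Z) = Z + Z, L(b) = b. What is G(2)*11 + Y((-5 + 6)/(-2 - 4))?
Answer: 1657/36 ≈ 46.028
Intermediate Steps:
G(Z) = 2*Z
Y(m) = 2 + m² (Y(m) = -2 + (m*m + (-1 + 5)) = -2 + (m² + 4) = -2 + (4 + m²) = 2 + m²)
G(2)*11 + Y((-5 + 6)/(-2 - 4)) = (2*2)*11 + (2 + ((-5 + 6)/(-2 - 4))²) = 4*11 + (2 + (1/(-6))²) = 44 + (2 + (1*(-⅙))²) = 44 + (2 + (-⅙)²) = 44 + (2 + 1/36) = 44 + 73/36 = 1657/36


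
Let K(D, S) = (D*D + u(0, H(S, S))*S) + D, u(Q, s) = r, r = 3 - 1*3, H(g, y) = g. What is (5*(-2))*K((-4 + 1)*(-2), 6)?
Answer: -420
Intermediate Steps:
r = 0 (r = 3 - 3 = 0)
u(Q, s) = 0
K(D, S) = D + D² (K(D, S) = (D*D + 0*S) + D = (D² + 0) + D = D² + D = D + D²)
(5*(-2))*K((-4 + 1)*(-2), 6) = (5*(-2))*(((-4 + 1)*(-2))*(1 + (-4 + 1)*(-2))) = -10*(-3*(-2))*(1 - 3*(-2)) = -60*(1 + 6) = -60*7 = -10*42 = -420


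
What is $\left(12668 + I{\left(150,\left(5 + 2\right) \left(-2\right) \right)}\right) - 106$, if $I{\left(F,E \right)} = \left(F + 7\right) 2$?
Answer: $12876$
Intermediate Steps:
$I{\left(F,E \right)} = 14 + 2 F$ ($I{\left(F,E \right)} = \left(7 + F\right) 2 = 14 + 2 F$)
$\left(12668 + I{\left(150,\left(5 + 2\right) \left(-2\right) \right)}\right) - 106 = \left(12668 + \left(14 + 2 \cdot 150\right)\right) - 106 = \left(12668 + \left(14 + 300\right)\right) - 106 = \left(12668 + 314\right) - 106 = 12982 - 106 = 12876$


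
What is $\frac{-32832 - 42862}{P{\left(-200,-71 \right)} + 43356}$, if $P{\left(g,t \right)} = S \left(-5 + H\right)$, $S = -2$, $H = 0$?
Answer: $- \frac{37847}{21683} \approx -1.7455$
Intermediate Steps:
$P{\left(g,t \right)} = 10$ ($P{\left(g,t \right)} = - 2 \left(-5 + 0\right) = \left(-2\right) \left(-5\right) = 10$)
$\frac{-32832 - 42862}{P{\left(-200,-71 \right)} + 43356} = \frac{-32832 - 42862}{10 + 43356} = - \frac{75694}{43366} = \left(-75694\right) \frac{1}{43366} = - \frac{37847}{21683}$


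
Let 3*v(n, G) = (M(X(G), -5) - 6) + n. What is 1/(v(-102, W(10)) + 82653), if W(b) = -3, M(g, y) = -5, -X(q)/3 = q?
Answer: 3/247846 ≈ 1.2104e-5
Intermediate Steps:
X(q) = -3*q
v(n, G) = -11/3 + n/3 (v(n, G) = ((-5 - 6) + n)/3 = (-11 + n)/3 = -11/3 + n/3)
1/(v(-102, W(10)) + 82653) = 1/((-11/3 + (1/3)*(-102)) + 82653) = 1/((-11/3 - 34) + 82653) = 1/(-113/3 + 82653) = 1/(247846/3) = 3/247846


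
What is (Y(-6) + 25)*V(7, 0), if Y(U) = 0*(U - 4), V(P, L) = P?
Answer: 175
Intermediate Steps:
Y(U) = 0 (Y(U) = 0*(-4 + U) = 0)
(Y(-6) + 25)*V(7, 0) = (0 + 25)*7 = 25*7 = 175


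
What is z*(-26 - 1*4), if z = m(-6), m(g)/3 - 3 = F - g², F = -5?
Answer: 3420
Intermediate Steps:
m(g) = -6 - 3*g² (m(g) = 9 + 3*(-5 - g²) = 9 + (-15 - 3*g²) = -6 - 3*g²)
z = -114 (z = -6 - 3*(-6)² = -6 - 3*36 = -6 - 108 = -114)
z*(-26 - 1*4) = -114*(-26 - 1*4) = -114*(-26 - 4) = -114*(-30) = 3420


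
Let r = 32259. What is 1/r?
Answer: 1/32259 ≈ 3.0999e-5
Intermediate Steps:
1/r = 1/32259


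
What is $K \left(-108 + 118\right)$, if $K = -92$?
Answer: $-920$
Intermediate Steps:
$K \left(-108 + 118\right) = - 92 \left(-108 + 118\right) = \left(-92\right) 10 = -920$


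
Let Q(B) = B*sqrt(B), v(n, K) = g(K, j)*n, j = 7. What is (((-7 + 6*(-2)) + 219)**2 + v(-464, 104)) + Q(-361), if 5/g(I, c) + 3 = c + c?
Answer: 437680/11 - 6859*I ≈ 39789.0 - 6859.0*I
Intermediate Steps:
g(I, c) = 5/(-3 + 2*c) (g(I, c) = 5/(-3 + (c + c)) = 5/(-3 + 2*c))
v(n, K) = 5*n/11 (v(n, K) = (5/(-3 + 2*7))*n = (5/(-3 + 14))*n = (5/11)*n = (5*(1/11))*n = 5*n/11)
Q(B) = B**(3/2)
(((-7 + 6*(-2)) + 219)**2 + v(-464, 104)) + Q(-361) = (((-7 + 6*(-2)) + 219)**2 + (5/11)*(-464)) + (-361)**(3/2) = (((-7 - 12) + 219)**2 - 2320/11) - 6859*I = ((-19 + 219)**2 - 2320/11) - 6859*I = (200**2 - 2320/11) - 6859*I = (40000 - 2320/11) - 6859*I = 437680/11 - 6859*I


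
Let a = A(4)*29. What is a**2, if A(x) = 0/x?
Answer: 0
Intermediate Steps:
A(x) = 0
a = 0 (a = 0*29 = 0)
a**2 = 0**2 = 0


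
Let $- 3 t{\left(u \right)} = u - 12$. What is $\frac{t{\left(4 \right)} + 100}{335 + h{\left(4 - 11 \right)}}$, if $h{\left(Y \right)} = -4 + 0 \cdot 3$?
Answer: $\frac{308}{993} \approx 0.31017$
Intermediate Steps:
$h{\left(Y \right)} = -4$ ($h{\left(Y \right)} = -4 + 0 = -4$)
$t{\left(u \right)} = 4 - \frac{u}{3}$ ($t{\left(u \right)} = - \frac{u - 12}{3} = - \frac{-12 + u}{3} = 4 - \frac{u}{3}$)
$\frac{t{\left(4 \right)} + 100}{335 + h{\left(4 - 11 \right)}} = \frac{\left(4 - \frac{4}{3}\right) + 100}{335 - 4} = \frac{\left(4 - \frac{4}{3}\right) + 100}{331} = \left(\frac{8}{3} + 100\right) \frac{1}{331} = \frac{308}{3} \cdot \frac{1}{331} = \frac{308}{993}$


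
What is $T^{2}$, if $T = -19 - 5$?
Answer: $576$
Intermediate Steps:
$T = -24$ ($T = -19 - 5 = -24$)
$T^{2} = \left(-24\right)^{2} = 576$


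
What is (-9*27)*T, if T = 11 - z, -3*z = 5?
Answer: -3078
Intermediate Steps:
z = -5/3 (z = -1/3*5 = -5/3 ≈ -1.6667)
T = 38/3 (T = 11 - 1*(-5/3) = 11 + 5/3 = 38/3 ≈ 12.667)
(-9*27)*T = -9*27*(38/3) = -243*38/3 = -3078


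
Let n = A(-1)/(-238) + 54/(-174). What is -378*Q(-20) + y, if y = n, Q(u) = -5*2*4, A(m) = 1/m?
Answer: 104356127/6902 ≈ 15120.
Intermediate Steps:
Q(u) = -40 (Q(u) = -10*4 = -40)
n = -2113/6902 (n = 1/(-1*(-238)) + 54/(-174) = -1*(-1/238) + 54*(-1/174) = 1/238 - 9/29 = -2113/6902 ≈ -0.30614)
y = -2113/6902 ≈ -0.30614
-378*Q(-20) + y = -378*(-40) - 2113/6902 = 15120 - 2113/6902 = 104356127/6902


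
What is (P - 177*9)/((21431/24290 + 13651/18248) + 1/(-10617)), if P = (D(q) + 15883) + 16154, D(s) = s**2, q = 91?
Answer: 91118389527417000/3835996044703 ≈ 23754.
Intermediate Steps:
P = 40318 (P = (91**2 + 15883) + 16154 = (8281 + 15883) + 16154 = 24164 + 16154 = 40318)
(P - 177*9)/((21431/24290 + 13651/18248) + 1/(-10617)) = (40318 - 177*9)/((21431/24290 + 13651/18248) + 1/(-10617)) = (40318 - 1593)/((21431*(1/24290) + 13651*(1/18248)) - 1/10617) = 38725/((21431/24290 + 13651/18248) - 1/10617) = 38725/(361327839/221621960 - 1/10617) = 38725/(3835996044703/2352960349320) = 38725*(2352960349320/3835996044703) = 91118389527417000/3835996044703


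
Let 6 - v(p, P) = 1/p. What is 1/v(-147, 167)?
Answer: 147/883 ≈ 0.16648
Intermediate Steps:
v(p, P) = 6 - 1/p
1/v(-147, 167) = 1/(6 - 1/(-147)) = 1/(6 - 1*(-1/147)) = 1/(6 + 1/147) = 1/(883/147) = 147/883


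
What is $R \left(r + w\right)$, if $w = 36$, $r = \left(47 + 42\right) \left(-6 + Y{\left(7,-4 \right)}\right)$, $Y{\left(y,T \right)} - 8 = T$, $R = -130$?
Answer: $18460$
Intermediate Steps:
$Y{\left(y,T \right)} = 8 + T$
$r = -178$ ($r = \left(47 + 42\right) \left(-6 + \left(8 - 4\right)\right) = 89 \left(-6 + 4\right) = 89 \left(-2\right) = -178$)
$R \left(r + w\right) = - 130 \left(-178 + 36\right) = \left(-130\right) \left(-142\right) = 18460$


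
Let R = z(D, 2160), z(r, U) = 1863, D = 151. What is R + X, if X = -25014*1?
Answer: -23151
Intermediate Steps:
X = -25014
R = 1863
R + X = 1863 - 25014 = -23151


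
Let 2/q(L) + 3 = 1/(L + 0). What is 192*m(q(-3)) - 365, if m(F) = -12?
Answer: -2669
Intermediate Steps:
q(L) = 2/(-3 + 1/L) (q(L) = 2/(-3 + 1/(L + 0)) = 2/(-3 + 1/L))
192*m(q(-3)) - 365 = 192*(-12) - 365 = -2304 - 365 = -2669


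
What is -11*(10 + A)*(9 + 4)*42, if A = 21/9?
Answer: -74074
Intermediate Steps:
A = 7/3 (A = 21*(1/9) = 7/3 ≈ 2.3333)
-11*(10 + A)*(9 + 4)*42 = -11*(10 + 7/3)*(9 + 4)*42 = -407*13/3*42 = -11*481/3*42 = -5291/3*42 = -74074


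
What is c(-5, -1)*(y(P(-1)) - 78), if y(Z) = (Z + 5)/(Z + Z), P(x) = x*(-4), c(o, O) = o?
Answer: 3075/8 ≈ 384.38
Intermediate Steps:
P(x) = -4*x
y(Z) = (5 + Z)/(2*Z) (y(Z) = (5 + Z)/((2*Z)) = (5 + Z)*(1/(2*Z)) = (5 + Z)/(2*Z))
c(-5, -1)*(y(P(-1)) - 78) = -5*((5 - 4*(-1))/(2*((-4*(-1)))) - 78) = -5*((½)*(5 + 4)/4 - 78) = -5*((½)*(¼)*9 - 78) = -5*(9/8 - 78) = -5*(-615/8) = 3075/8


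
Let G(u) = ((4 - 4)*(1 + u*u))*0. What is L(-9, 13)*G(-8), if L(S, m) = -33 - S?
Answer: 0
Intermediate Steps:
G(u) = 0 (G(u) = (0*(1 + u**2))*0 = 0*0 = 0)
L(-9, 13)*G(-8) = (-33 - 1*(-9))*0 = (-33 + 9)*0 = -24*0 = 0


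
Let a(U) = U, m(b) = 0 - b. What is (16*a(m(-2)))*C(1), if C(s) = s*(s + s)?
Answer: 64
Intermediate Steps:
m(b) = -b
C(s) = 2*s² (C(s) = s*(2*s) = 2*s²)
(16*a(m(-2)))*C(1) = (16*(-1*(-2)))*(2*1²) = (16*2)*(2*1) = 32*2 = 64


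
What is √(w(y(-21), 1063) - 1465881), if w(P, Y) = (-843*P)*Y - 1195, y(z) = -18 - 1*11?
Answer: √24520085 ≈ 4951.8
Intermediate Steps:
y(z) = -29 (y(z) = -18 - 11 = -29)
w(P, Y) = -1195 - 843*P*Y (w(P, Y) = -843*P*Y - 1195 = -1195 - 843*P*Y)
√(w(y(-21), 1063) - 1465881) = √((-1195 - 843*(-29)*1063) - 1465881) = √((-1195 + 25987161) - 1465881) = √(25985966 - 1465881) = √24520085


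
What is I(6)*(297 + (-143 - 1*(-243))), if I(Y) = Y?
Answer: 2382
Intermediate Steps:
I(6)*(297 + (-143 - 1*(-243))) = 6*(297 + (-143 - 1*(-243))) = 6*(297 + (-143 + 243)) = 6*(297 + 100) = 6*397 = 2382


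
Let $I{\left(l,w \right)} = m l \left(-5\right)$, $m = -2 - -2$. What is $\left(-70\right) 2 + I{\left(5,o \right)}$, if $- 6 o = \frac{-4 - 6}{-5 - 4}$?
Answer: $-140$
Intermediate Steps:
$m = 0$ ($m = -2 + 2 = 0$)
$o = - \frac{5}{27}$ ($o = - \frac{\left(-4 - 6\right) \frac{1}{-5 - 4}}{6} = - \frac{\left(-10\right) \frac{1}{-9}}{6} = - \frac{\left(-10\right) \left(- \frac{1}{9}\right)}{6} = \left(- \frac{1}{6}\right) \frac{10}{9} = - \frac{5}{27} \approx -0.18519$)
$I{\left(l,w \right)} = 0$ ($I{\left(l,w \right)} = 0 l \left(-5\right) = 0 \left(-5\right) = 0$)
$\left(-70\right) 2 + I{\left(5,o \right)} = \left(-70\right) 2 + 0 = -140 + 0 = -140$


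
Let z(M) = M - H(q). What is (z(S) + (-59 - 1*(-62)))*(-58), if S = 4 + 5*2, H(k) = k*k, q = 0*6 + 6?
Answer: 1102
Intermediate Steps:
q = 6 (q = 0 + 6 = 6)
H(k) = k**2
S = 14 (S = 4 + 10 = 14)
z(M) = -36 + M (z(M) = M - 1*6**2 = M - 1*36 = M - 36 = -36 + M)
(z(S) + (-59 - 1*(-62)))*(-58) = ((-36 + 14) + (-59 - 1*(-62)))*(-58) = (-22 + (-59 + 62))*(-58) = (-22 + 3)*(-58) = -19*(-58) = 1102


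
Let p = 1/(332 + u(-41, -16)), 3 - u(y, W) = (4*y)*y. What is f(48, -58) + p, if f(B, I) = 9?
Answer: 57500/6389 ≈ 8.9998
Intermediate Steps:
u(y, W) = 3 - 4*y² (u(y, W) = 3 - 4*y*y = 3 - 4*y²)
p = -1/6389 (p = 1/(332 + (3 - 4*(-41)²)) = 1/(332 + (3 - 4*1681)) = 1/(332 + (3 - 6724)) = 1/(332 - 6721) = 1/(-6389) = -1/6389 ≈ -0.00015652)
f(48, -58) + p = 9 - 1/6389 = 57500/6389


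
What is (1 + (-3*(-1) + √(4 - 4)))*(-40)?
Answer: -160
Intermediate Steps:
(1 + (-3*(-1) + √(4 - 4)))*(-40) = (1 + (3 + √0))*(-40) = (1 + (3 + 0))*(-40) = (1 + 3)*(-40) = 4*(-40) = -160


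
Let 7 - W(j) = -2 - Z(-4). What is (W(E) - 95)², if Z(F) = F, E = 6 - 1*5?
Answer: 8100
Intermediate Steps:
E = 1 (E = 6 - 5 = 1)
W(j) = 5 (W(j) = 7 - (-2 - 1*(-4)) = 7 - (-2 + 4) = 7 - 1*2 = 7 - 2 = 5)
(W(E) - 95)² = (5 - 95)² = (-90)² = 8100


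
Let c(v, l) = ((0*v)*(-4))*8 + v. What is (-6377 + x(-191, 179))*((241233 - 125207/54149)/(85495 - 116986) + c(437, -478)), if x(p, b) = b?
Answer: -1512544819550218/568402053 ≈ -2.6610e+6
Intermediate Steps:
c(v, l) = v (c(v, l) = (0*(-4))*8 + v = 0*8 + v = 0 + v = v)
(-6377 + x(-191, 179))*((241233 - 125207/54149)/(85495 - 116986) + c(437, -478)) = (-6377 + 179)*((241233 - 125207/54149)/(85495 - 116986) + 437) = -6198*((241233 - 125207*1/54149)/(-31491) + 437) = -6198*((241233 - 125207/54149)*(-1/31491) + 437) = -6198*((13062400510/54149)*(-1/31491) + 437) = -6198*(-13062400510/1705206159 + 437) = -6198*732112690973/1705206159 = -1512544819550218/568402053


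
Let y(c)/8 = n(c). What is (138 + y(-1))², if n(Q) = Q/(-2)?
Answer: 20164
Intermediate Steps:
n(Q) = -Q/2 (n(Q) = Q*(-½) = -Q/2)
y(c) = -4*c (y(c) = 8*(-c/2) = -4*c)
(138 + y(-1))² = (138 - 4*(-1))² = (138 + 4)² = 142² = 20164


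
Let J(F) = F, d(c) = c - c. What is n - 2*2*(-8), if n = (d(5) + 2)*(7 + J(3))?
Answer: 52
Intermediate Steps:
d(c) = 0
n = 20 (n = (0 + 2)*(7 + 3) = 2*10 = 20)
n - 2*2*(-8) = 20 - 2*2*(-8) = 20 - 4*(-8) = 20 + 32 = 52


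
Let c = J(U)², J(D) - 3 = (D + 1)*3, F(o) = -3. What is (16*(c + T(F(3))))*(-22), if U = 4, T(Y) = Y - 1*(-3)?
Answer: -114048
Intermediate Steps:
T(Y) = 3 + Y (T(Y) = Y + 3 = 3 + Y)
J(D) = 6 + 3*D (J(D) = 3 + (D + 1)*3 = 3 + (1 + D)*3 = 3 + (3 + 3*D) = 6 + 3*D)
c = 324 (c = (6 + 3*4)² = (6 + 12)² = 18² = 324)
(16*(c + T(F(3))))*(-22) = (16*(324 + (3 - 3)))*(-22) = (16*(324 + 0))*(-22) = (16*324)*(-22) = 5184*(-22) = -114048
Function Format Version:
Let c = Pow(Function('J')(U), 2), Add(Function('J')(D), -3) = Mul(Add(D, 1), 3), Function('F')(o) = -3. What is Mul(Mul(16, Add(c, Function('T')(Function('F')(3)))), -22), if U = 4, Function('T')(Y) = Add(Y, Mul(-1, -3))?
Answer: -114048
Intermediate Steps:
Function('T')(Y) = Add(3, Y) (Function('T')(Y) = Add(Y, 3) = Add(3, Y))
Function('J')(D) = Add(6, Mul(3, D)) (Function('J')(D) = Add(3, Mul(Add(D, 1), 3)) = Add(3, Mul(Add(1, D), 3)) = Add(3, Add(3, Mul(3, D))) = Add(6, Mul(3, D)))
c = 324 (c = Pow(Add(6, Mul(3, 4)), 2) = Pow(Add(6, 12), 2) = Pow(18, 2) = 324)
Mul(Mul(16, Add(c, Function('T')(Function('F')(3)))), -22) = Mul(Mul(16, Add(324, Add(3, -3))), -22) = Mul(Mul(16, Add(324, 0)), -22) = Mul(Mul(16, 324), -22) = Mul(5184, -22) = -114048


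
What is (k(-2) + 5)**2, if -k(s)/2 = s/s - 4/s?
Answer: 1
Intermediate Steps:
k(s) = -2 + 8/s (k(s) = -2*(s/s - 4/s) = -2*(1 - 4/s) = -2 + 8/s)
(k(-2) + 5)**2 = ((-2 + 8/(-2)) + 5)**2 = ((-2 + 8*(-1/2)) + 5)**2 = ((-2 - 4) + 5)**2 = (-6 + 5)**2 = (-1)**2 = 1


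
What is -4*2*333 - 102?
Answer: -2766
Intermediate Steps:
-4*2*333 - 102 = -8*333 - 102 = -2664 - 102 = -2766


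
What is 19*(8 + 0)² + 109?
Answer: 1325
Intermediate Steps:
19*(8 + 0)² + 109 = 19*8² + 109 = 19*64 + 109 = 1216 + 109 = 1325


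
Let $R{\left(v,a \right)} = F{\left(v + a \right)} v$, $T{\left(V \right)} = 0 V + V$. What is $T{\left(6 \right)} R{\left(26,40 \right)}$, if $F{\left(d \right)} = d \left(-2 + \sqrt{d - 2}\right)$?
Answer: $61776$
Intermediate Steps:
$T{\left(V \right)} = V$ ($T{\left(V \right)} = 0 + V = V$)
$F{\left(d \right)} = d \left(-2 + \sqrt{-2 + d}\right)$
$R{\left(v,a \right)} = v \left(-2 + \sqrt{-2 + a + v}\right) \left(a + v\right)$ ($R{\left(v,a \right)} = \left(v + a\right) \left(-2 + \sqrt{-2 + \left(v + a\right)}\right) v = \left(a + v\right) \left(-2 + \sqrt{-2 + \left(a + v\right)}\right) v = \left(a + v\right) \left(-2 + \sqrt{-2 + a + v}\right) v = \left(-2 + \sqrt{-2 + a + v}\right) \left(a + v\right) v = v \left(-2 + \sqrt{-2 + a + v}\right) \left(a + v\right)$)
$T{\left(6 \right)} R{\left(26,40 \right)} = 6 \cdot 26 \left(-2 + \sqrt{-2 + 40 + 26}\right) \left(40 + 26\right) = 6 \cdot 26 \left(-2 + \sqrt{64}\right) 66 = 6 \cdot 26 \left(-2 + 8\right) 66 = 6 \cdot 26 \cdot 6 \cdot 66 = 6 \cdot 10296 = 61776$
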